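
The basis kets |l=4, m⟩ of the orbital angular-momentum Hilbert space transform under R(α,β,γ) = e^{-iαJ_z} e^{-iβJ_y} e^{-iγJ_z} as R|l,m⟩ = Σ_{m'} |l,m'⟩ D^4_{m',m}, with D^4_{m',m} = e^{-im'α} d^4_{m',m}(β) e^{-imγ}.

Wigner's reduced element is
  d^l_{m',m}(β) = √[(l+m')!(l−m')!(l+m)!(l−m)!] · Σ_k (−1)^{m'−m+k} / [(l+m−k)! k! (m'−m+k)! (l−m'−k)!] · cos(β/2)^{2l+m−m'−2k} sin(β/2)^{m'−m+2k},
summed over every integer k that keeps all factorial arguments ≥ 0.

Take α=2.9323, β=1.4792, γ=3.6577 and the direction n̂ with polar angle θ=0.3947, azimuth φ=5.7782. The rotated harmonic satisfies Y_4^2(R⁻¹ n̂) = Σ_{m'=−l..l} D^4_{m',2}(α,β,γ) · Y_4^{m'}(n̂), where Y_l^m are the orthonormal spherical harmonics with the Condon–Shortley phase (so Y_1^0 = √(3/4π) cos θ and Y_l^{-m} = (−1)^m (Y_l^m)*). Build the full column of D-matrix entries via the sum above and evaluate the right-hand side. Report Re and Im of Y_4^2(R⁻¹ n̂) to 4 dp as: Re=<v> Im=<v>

Need the full column D^4_{m',2} for m'=−4..4 at α=2.9323, β=1.4792, γ=3.6577.
cos(β/2)=0.738738, sin(β/2)=0.673992
d^4_{-4,2}: single k=6 term ⇒ +0.270701;  D = -0.079633-0.258723i
d^4_{-3,2}: k∈[5..6] ⇒ +0.629408 -0.174638 = +0.454769;  D = +0.040555+0.452958i
d^4_{-2,2}: k∈[4..6] ⇒ +0.921879 -0.613893 +0.042583 = +0.350569;  D = +0.041966-0.348048i
d^4_{-1,2}: k∈[3..5] ⇒ +0.952649 -1.189469 +0.198021 = -0.038799;  D = +0.012546-0.036714i
d^4_{0,2}: k∈[2..4] ⇒ +0.700446 -1.554792 +0.485325 = -0.369021;  D = -0.189278+0.316782i
d^4_{1,2}: k∈[1..3] ⇒ +0.343341 -1.428974 +0.792979 = -0.292654;  D = +0.199028-0.214555i
d^4_{2,2}: k∈[0..2] ⇒ +0.088700 -0.886002 +0.921879 = +0.124577;  D = +0.101849-0.071736i
d^4_{3,2}: k∈[0..1] ⇒ -0.302798 +0.756142 = +0.453344;  D = -0.416788+0.178350i
d^4_{4,2}: single k=0 term ⇒ +0.390690;  D = +0.383282-0.075720i
Y_4^{m'}(θ=0.3947,φ=5.7782) and Σ D·Y over m':
  (-0.0796-0.2587i)·(-0.0042+0.0087i)  (+0.0406+0.4530i)·(+0.0037+0.0656i)  (+0.0420-0.3480i)·(+0.1306+0.2080i)  (+0.0125-0.0367i)·(+0.4358+0.2409i)  (-0.1893+0.3168i)·(+0.3016+0.0000i)  (+0.1990-0.2146i)·(-0.4358+0.2409i)  (+0.1018-0.0717i)·(+0.1306-0.2080i)  (-0.4168+0.1783i)·(-0.0037+0.0656i)  (+0.3833-0.0757i)·(-0.0042-0.0087i)
Y_4^2(R⁻¹ n̂) = -0.040977+0.130399i

Re=-0.0410 Im=0.1304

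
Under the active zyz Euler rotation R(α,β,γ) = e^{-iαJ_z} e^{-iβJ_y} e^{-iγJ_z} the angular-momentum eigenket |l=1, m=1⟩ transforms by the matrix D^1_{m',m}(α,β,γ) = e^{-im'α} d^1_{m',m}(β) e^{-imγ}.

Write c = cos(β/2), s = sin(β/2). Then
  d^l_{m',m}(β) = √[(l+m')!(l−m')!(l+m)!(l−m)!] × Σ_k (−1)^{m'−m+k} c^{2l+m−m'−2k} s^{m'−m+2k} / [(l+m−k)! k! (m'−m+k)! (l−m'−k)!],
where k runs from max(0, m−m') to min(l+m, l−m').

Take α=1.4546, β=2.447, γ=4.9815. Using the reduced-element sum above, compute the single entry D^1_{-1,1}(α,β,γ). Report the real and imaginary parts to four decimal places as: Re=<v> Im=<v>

First d^1_{-1,1}(β=2.447), then the phase factors e^{-i(-1)α} and e^{-i(1)γ}:
With c≡cos(β/2)=0.340357 and s≡sin(β/2)=0.940296, N=[1·2·2·1]^{1/2}=2.000000
k∈{2} keeps every argument non-negative
  k=2: (−1)^0·2.0000/(2)·0.3404^0·0.9403^2 = +0.884157
d^1_{-1,1}(2.447) = +0.884157
Phases: e^{-i·(-1)·1.4546}=+0.115935+0.993257i, e^{-i·(1)·4.9815}=+0.265875+0.964008i ⇒ D=-0.819333+0.332305i

Re=-0.8193 Im=0.3323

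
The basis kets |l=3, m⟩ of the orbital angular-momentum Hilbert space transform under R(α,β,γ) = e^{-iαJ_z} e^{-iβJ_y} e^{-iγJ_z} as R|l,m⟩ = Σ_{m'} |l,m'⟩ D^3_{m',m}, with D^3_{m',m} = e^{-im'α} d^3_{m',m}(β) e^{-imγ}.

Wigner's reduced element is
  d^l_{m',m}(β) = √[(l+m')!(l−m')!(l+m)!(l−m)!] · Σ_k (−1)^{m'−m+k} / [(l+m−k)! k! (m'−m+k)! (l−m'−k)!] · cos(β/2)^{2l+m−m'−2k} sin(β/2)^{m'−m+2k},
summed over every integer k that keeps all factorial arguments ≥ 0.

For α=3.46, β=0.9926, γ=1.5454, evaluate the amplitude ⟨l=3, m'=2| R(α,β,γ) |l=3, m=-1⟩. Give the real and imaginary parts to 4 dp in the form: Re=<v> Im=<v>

Split into d^3_{2,-1}(β=0.9926) × two z-phases.
With c≡cos(β/2)=0.879350 and s≡sin(β/2)=0.476175, N=[120·1·2·24]^{1/2}=75.894664
Admissible k: 0..1 (factorial args all ≥0)
  k=0: (−1)^3·75.8947/(12)·0.8794^3·0.4762^3 = -0.464319
  k=1: (−1)^4·75.8947/(24)·0.8794^1·0.4762^5 = +0.068076
d^3_{2,-1}(0.9926) = -0.464319 +0.068076 = -0.396243
Attach z-rotation phases: D = e^{-i(2)(3.46)}·(-0.396243)·e^{-i(-1)(1.5454)} = -0.243634-0.312491i

Re=-0.2436 Im=-0.3125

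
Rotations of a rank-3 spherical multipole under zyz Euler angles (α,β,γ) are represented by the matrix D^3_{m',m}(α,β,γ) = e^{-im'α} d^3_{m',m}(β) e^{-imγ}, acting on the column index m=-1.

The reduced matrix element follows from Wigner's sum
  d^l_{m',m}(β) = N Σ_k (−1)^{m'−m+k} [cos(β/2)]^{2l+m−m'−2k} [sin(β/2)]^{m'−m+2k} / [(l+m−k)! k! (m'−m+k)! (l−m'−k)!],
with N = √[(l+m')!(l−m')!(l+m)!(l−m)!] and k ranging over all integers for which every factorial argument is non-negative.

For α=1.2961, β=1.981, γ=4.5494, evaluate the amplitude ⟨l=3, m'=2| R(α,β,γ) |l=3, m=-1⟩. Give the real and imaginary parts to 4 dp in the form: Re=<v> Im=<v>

First d^3_{2,-1}(β=1.981), then the phase factors e^{-i(2)α} and e^{-i(-1)γ}:
Half-angle: c=0.548272, s=0.836300. N=√(120·1·2·24)=75.894664
Admissible k: 0..1 (factorial args all ≥0)
  k=0: (−1)^3·75.8947/(12)·0.5483^3·0.8363^3 = -0.609683
  k=1: (−1)^4·75.8947/(24)·0.5483^1·0.8363^5 = +0.709262
d^3_{2,-1}(1.981) = -0.609683 +0.709262 = +0.099579
Attach z-rotation phases: D = e^{-i(2)(1.2961)}·(+0.099579)·e^{-i(-1)(4.5494)} = -0.037527+0.092237i

Re=-0.0375 Im=0.0922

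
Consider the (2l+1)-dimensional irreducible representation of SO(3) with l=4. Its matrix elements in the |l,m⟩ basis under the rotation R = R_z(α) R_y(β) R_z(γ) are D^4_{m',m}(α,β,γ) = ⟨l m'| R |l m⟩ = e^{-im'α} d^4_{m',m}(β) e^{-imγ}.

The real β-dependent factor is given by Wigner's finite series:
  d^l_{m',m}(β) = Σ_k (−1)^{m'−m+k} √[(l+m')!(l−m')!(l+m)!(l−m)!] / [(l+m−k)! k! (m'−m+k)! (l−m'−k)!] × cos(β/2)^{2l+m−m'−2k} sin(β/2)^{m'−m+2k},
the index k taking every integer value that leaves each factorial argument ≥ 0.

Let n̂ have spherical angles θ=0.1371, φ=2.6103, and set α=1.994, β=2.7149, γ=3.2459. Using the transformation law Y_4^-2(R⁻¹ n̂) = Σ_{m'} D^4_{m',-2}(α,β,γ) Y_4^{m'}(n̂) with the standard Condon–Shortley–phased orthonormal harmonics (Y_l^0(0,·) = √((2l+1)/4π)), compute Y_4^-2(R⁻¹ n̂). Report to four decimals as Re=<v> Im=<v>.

Re=0.3217 Im=0.1821

Need the full column D^4_{m',-2} for m'=−4..4 at α=1.994, β=2.7149, γ=3.2459.
cos(β/2)=0.211732, sin(β/2)=0.977328
d^4_{-4,-2}: single k=2 term ⇒ +0.000455;  D = -0.000148+0.000431i
d^4_{-3,-2}: k∈[1..2] ⇒ +0.000070 -0.004459 = -0.004389;  D = -0.004370+0.000406i
d^4_{-2,-2}: k∈[0..2] ⇒ +0.000004 -0.001033 +0.027504 = +0.026475;  D = -0.013058-0.023031i
d^4_{-1,-2}: k∈[0..2] ⇒ -0.000079 +0.008427 -0.119694 = -0.111347;  D = +0.065763-0.089852i
d^4_{0,-2}: k∈[0..2] ⇒ +0.000816 -0.046387 +0.370624 = +0.325054;  D = +0.318007+0.067320i
d^4_{1,-2}: k∈[0..2] ⇒ -0.005618 +0.179541 -0.765075 = -0.591151;  D = +0.125883+0.577592i
d^4_{2,-2}: k∈[0..2] ⇒ +0.027504 -0.468807 +0.832381 = +0.391078;  D = -0.314197+0.232857i
d^4_{3,-2}: k∈[0..1] ⇒ -0.095004 +0.674732 = +0.579728;  D = +0.506011+0.282909i
d^4_{4,-2}: single k=0 term ⇒ +0.206724;  D = +0.017879-0.205950i
Y_4^{m'}(θ=0.1371,φ=2.6103) and Σ D·Y over m':
  (-0.0001+0.0004i)·(-0.0001+0.0001i)  (-0.0044+0.0004i)·(+0.0001-0.0032i)  (-0.0131-0.0230i)·(+0.0178+0.0320i)  (+0.0658-0.0899i)·(-0.2137-0.1256i)  (+0.3180+0.0673i)·(+0.7685+0.0000i)  (+0.1259+0.5776i)·(+0.2137-0.1256i)  (-0.3142+0.2329i)·(+0.0178-0.0320i)  (+0.5060+0.2829i)·(-0.0001-0.0032i)  (+0.0179-0.2059i)·(-0.0001-0.0001i)
Y_4^-2(R⁻¹ n̂) = +0.321676+0.182084i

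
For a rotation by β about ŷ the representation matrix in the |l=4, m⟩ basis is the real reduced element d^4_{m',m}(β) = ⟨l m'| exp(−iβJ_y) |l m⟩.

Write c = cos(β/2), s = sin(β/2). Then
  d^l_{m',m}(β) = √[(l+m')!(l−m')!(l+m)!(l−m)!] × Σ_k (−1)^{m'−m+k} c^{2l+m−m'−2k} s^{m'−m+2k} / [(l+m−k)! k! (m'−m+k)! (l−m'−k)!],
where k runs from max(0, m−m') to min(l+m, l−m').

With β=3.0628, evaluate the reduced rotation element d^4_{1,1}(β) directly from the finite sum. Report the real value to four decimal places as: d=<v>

d=-0.0154

d^4_{1,1}(β=3.0628) via Wigner's sum:
c=cos(3.0628/2)=0.039386, s=sin(3.0628/2)=0.999224; N=√[120·6·120·6]=720.000000
Admissible k: 0..3 (factorial args all ≥0)
  k=0: (−1)^0·720.0000/(720)·0.0394^8·0.9992^0 = +0.000000
  k=1: (−1)^1·720.0000/(48)·0.0394^6·0.9992^2 = -0.000000
  k=2: (−1)^2·720.0000/(24)·0.0394^4·0.9992^4 = +0.000072
  k=3: (−1)^3·720.0000/(72)·0.0394^2·0.9992^6 = -0.015441
d^4_{1,1}(3.0628) = +0.000000 -0.000000 +0.000072 -0.015441 = -0.015369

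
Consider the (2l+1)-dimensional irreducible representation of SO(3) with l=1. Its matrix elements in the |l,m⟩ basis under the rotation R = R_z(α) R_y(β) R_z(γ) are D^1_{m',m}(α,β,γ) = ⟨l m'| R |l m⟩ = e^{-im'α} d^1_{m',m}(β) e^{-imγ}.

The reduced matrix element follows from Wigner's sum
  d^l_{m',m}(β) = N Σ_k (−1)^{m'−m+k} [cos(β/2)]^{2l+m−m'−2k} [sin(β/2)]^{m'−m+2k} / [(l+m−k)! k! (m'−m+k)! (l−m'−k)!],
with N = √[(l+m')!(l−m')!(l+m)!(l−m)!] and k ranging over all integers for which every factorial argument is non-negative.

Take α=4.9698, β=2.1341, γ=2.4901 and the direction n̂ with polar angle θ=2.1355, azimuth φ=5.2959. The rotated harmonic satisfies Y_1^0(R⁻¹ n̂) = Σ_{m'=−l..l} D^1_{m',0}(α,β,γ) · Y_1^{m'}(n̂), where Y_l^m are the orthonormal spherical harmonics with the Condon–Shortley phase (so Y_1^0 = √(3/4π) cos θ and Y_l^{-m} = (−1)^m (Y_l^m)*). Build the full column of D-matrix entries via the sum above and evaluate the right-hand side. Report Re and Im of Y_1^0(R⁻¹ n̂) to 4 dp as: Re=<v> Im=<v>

Need the full column D^1_{m',0} for m'=−1..1 at α=4.9698, β=2.1341, γ=2.4901.
cos(β/2)=0.482710, sin(β/2)=0.875780
d^1_{-1,0}: single k=1 term ⇒ +0.597856;  D = +0.152201-0.578158i
d^1_{0,0}: k∈[0..1] ⇒ +0.233009 -0.766991 = -0.533982;  D = -0.533982+0.000000i
d^1_{1,0}: single k=0 term ⇒ -0.597856;  D = -0.152201-0.578158i
Y_1^{m'}(θ=2.1355,φ=5.2959) and Σ D·Y over m':
  (+0.1522-0.5782i)·(+0.1608+0.2436i)  (-0.5340+0.0000i)·(-0.2615+0.0000i)  (-0.1522-0.5782i)·(-0.1608+0.2436i)
Y_1^0(R⁻¹ n̂) = +0.470211+0.000000i

Re=0.4702 Im=0.0000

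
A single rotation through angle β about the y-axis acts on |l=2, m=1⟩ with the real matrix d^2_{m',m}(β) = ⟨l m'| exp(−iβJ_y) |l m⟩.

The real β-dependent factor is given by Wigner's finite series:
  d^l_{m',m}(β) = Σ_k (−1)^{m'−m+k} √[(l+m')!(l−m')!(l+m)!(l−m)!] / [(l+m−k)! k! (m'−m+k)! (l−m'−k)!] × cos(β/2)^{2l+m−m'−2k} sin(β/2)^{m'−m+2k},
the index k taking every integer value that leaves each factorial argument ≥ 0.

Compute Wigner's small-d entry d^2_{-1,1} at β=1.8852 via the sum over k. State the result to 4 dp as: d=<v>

d^2_{-1,1}(β=1.8852) via Wigner's sum:
c=cos(1.8852/2)=0.587686, s=sin(1.8852/2)=0.809089; N=√[1·6·6·1]=6.000000
k: max(0,(1)−(-1))=2 … min(2+(1),2−(-1))=3
  k=2: (−1)^0·6.0000/(2)·0.5877^2·0.8091^2 = +0.678274
  k=3: (−1)^1·6.0000/(6)·0.5877^0·0.8091^4 = -0.428534
d^2_{-1,1}(1.8852) = +0.678274 -0.428534 = +0.249740

d=0.2497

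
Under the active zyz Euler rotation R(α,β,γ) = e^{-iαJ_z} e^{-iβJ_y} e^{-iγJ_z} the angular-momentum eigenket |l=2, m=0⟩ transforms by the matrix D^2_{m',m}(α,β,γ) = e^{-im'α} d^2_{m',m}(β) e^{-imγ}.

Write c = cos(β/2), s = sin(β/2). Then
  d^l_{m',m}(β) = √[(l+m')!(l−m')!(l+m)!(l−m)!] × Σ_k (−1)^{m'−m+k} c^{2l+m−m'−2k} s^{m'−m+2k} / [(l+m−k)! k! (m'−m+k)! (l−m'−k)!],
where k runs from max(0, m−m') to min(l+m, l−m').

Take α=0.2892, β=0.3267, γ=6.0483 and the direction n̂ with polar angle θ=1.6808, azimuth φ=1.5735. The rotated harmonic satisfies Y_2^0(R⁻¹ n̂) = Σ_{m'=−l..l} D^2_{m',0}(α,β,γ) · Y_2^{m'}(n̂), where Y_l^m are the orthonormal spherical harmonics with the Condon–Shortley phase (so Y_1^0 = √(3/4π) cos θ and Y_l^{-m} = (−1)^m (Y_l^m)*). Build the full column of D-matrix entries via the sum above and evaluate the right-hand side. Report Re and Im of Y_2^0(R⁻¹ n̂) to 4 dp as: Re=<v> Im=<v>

Need the full column D^2_{m',0} for m'=−2..2 at α=0.2892, β=0.3267, γ=6.0483.
cos(β/2)=0.986688, sin(β/2)=0.162625
d^2_{-2,0}: single k=2 term ⇒ +0.063068;  D = +0.052809+0.034478i
d^2_{-1,0}: k∈[1..2] ⇒ +0.382650 -0.010395 = +0.372255;  D = +0.356796+0.106162i
d^2_{0,0}: k∈[0..2] ⇒ +0.947806 -0.102989 +0.000699 = +0.845516;  D = +0.845516+0.000000i
d^2_{1,0}: k∈[0..1] ⇒ -0.382650 +0.010395 = -0.372255;  D = -0.356796+0.106162i
d^2_{2,0}: single k=0 term ⇒ +0.063068;  D = +0.052809-0.034478i
Y_2^{m'}(θ=1.6808,φ=1.5735) and Σ D·Y over m':
  (+0.0528+0.0345i)·(-0.3816+0.0021i)  (+0.3568+0.1062i)·(+0.0002+0.0843i)  (+0.8455+0.0000i)·(-0.3040+0.0000i)  (-0.3568+0.1062i)·(-0.0002+0.0843i)  (+0.0528-0.0345i)·(-0.3816-0.0021i)
Y_2^0(R⁻¹ n̂) = -0.315210+0.000000i

Re=-0.3152 Im=0.0000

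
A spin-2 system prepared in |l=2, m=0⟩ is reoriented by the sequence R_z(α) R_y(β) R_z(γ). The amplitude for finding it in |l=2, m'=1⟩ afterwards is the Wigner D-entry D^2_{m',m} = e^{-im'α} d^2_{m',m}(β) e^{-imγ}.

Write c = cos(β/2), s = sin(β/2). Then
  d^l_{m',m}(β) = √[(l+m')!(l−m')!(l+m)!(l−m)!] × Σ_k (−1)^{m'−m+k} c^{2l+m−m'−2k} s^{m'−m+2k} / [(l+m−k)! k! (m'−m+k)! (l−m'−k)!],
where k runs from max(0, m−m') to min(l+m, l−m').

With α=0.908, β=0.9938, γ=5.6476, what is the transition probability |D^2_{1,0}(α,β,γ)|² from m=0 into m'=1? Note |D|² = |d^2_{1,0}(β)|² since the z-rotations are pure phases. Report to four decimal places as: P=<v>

Split into d^2_{1,0}(β=0.9938) × two z-phases.
With c≡cos(β/2)=0.879065 and s≡sin(β/2)=0.476703, N=[6·1·2·2]^{1/2}=4.898979
The bounds max(0,m−m')=0 and min(l+m,l−m')=1 give 2 terms
  k=0: (−1)^1·4.8990/(2)·0.8791^3·0.4767^1 = -0.793205
  k=1: (−1)^2·4.8990/(2)·0.8791^1·0.4767^3 = +0.233259
d^2_{1,0}(0.9938) = -0.793205 +0.233259 = -0.559946
|D^2_{1,0}|² = |d^2_{1,0}(β)|² = (-0.559946)² = 0.313539 (the z-rotation phases have unit modulus)

P=0.3135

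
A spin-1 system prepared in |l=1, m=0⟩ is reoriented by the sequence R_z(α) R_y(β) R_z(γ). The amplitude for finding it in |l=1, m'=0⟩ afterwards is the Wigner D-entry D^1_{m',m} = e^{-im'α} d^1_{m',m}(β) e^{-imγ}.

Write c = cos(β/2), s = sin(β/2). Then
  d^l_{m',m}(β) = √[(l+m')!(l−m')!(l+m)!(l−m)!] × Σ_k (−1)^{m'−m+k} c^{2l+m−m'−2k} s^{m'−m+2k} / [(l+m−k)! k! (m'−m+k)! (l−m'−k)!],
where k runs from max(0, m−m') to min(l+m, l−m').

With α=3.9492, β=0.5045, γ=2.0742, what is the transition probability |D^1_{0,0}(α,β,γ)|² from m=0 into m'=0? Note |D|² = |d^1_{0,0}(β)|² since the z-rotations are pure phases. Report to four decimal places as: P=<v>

P=0.7664

Split into d^1_{0,0}(β=0.5045) × two z-phases.
With c≡cos(β/2)=0.968353 and s≡sin(β/2)=0.249583, N=[1·1·1·1]^{1/2}=1.000000
Admissible k: 0..1 (factorial args all ≥0)
  k=0: (−1)^0·1.0000/(1)·0.9684^2·0.2496^0 = +0.937708
  k=1: (−1)^1·1.0000/(1)·0.9684^0·0.2496^2 = -0.062292
d^1_{0,0}(0.5045) = +0.937708 -0.062292 = +0.875416
|D^1_{0,0}|² = |d^1_{0,0}(β)|² = (+0.875416)² = 0.766354 (the z-rotation phases have unit modulus)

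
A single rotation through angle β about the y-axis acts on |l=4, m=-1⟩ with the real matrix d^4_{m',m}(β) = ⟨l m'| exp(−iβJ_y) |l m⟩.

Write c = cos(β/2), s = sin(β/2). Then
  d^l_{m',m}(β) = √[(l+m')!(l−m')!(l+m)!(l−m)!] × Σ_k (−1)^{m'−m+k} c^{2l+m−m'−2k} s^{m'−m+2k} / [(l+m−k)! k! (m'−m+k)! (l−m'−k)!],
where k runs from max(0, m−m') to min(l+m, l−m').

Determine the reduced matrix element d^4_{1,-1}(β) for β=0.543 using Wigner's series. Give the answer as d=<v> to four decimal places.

d^4_{1,-1}(β=0.543) via Wigner's sum:
Half-angle: c=0.963370, s=0.268177. N=√(120·6·6·120)=720.000000
The bounds max(0,m−m')=0 and min(l+m,l−m')=3 give 4 terms
  k=0: (−1)^2·720.0000/(72)·0.9634^6·0.2682^2 = +0.574911
  k=1: (−1)^3·720.0000/(24)·0.9634^4·0.2682^4 = -0.133653
  k=2: (−1)^4·720.0000/(48)·0.9634^2·0.2682^6 = +0.005179
  k=3: (−1)^5·720.0000/(720)·0.9634^0·0.2682^8 = -0.000027
d^4_{1,-1}(0.543) = +0.574911 -0.133653 +0.005179 -0.000027 = +0.446410

d=0.4464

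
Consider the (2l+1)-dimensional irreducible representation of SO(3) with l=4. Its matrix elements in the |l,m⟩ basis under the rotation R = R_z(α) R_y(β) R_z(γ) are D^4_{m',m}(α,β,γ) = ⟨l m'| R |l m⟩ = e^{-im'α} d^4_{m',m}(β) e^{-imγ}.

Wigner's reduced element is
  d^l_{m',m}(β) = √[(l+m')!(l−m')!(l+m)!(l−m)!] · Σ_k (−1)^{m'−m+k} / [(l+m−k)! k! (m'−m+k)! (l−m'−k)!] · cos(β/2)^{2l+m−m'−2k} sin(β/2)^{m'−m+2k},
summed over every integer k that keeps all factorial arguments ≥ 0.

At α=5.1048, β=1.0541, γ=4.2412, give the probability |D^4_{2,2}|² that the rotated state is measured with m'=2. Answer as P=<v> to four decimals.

P=0.1750

Split into d^4_{2,2}(β=1.0541) × two z-phases.
With c≡cos(β/2)=0.864295 and s≡sin(β/2)=0.502986, N=[720·2·720·2]^{1/2}=1440.000000
The bounds max(0,m−m')=0 and min(l+m,l−m')=2 give 3 terms
  k=0: (−1)^0·1440.0000/(1440)·0.8643^8·0.5030^0 = +0.311383
  k=1: (−1)^1·1440.0000/(120)·0.8643^6·0.5030^2 = -1.265505
  k=2: (−1)^2·1440.0000/(96)·0.8643^4·0.5030^4 = +0.535749
d^4_{2,2}(1.0541) = +0.311383 -1.265505 +0.535749 = -0.418372
|D^4_{2,2}|² = |d^4_{2,2}(β)|² = (-0.418372)² = 0.175036 (the z-rotation phases have unit modulus)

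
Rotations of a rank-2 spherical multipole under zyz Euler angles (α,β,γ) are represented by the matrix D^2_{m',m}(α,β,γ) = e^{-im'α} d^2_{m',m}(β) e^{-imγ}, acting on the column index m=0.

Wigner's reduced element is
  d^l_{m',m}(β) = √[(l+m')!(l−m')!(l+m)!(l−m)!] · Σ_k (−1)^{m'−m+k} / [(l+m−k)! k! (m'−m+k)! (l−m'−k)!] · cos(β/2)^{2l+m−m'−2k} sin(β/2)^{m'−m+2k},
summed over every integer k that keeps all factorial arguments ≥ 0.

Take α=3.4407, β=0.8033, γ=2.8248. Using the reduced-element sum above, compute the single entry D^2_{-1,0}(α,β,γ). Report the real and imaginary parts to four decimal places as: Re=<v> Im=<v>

Split into d^2_{-1,0}(β=0.8033) × two z-phases.
Half-angle: c=0.920417, s=0.390938. N=√(1·6·2·2)=4.898979
k: max(0,(0)−(-1))=1 … min(2+(0),2−(-1))=2
  k=1: (−1)^0·4.8990/(2)·0.9204^3·0.3909^1 = +0.746685
  k=2: (−1)^1·4.8990/(2)·0.9204^1·0.3909^3 = -0.134705
d^2_{-1,0}(0.8033) = +0.746685 -0.134705 = +0.611980
Phases: e^{-i·(-1)·3.4407}=-0.955600-0.294667i, e^{-i·(0)·2.8248}=+1.000000+0.000000i ⇒ D=-0.584808-0.180330i

Re=-0.5848 Im=-0.1803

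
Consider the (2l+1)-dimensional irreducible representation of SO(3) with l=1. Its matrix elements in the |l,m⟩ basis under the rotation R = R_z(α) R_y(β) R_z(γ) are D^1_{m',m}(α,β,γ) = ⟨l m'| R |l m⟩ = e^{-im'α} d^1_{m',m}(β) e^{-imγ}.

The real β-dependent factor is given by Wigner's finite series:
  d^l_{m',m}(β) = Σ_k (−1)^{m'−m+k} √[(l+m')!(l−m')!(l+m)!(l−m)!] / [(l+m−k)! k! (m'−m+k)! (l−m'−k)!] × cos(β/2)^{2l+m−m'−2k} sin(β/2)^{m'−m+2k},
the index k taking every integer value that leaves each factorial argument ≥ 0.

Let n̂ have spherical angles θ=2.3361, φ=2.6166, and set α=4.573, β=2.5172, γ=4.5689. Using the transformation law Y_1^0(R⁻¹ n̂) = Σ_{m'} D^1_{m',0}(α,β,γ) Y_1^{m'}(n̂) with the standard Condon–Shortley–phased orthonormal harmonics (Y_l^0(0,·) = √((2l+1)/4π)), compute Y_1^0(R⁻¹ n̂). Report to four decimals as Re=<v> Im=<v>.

Re=0.1971 Im=0.0000

Need the full column D^1_{m',0} for m'=−1..1 at α=4.573, β=2.5172, γ=4.5689.
cos(β/2)=0.307150, sin(β/2)=0.951661
d^1_{-1,0}: single k=1 term ⇒ +0.413378;  D = -0.057434-0.409369i
d^1_{0,0}: k∈[0..1] ⇒ +0.094341 -0.905659 = -0.811318;  D = -0.811318+0.000000i
d^1_{1,0}: single k=0 term ⇒ -0.413378;  D = +0.057434-0.409369i
Y_1^{m'}(θ=2.3361,φ=2.6166) and Σ D·Y over m':
  (-0.0574-0.4094i)·(-0.2156-0.1249i)  (-0.8113+0.0000i)·(-0.3385+0.0000i)  (+0.0574-0.4094i)·(+0.2156-0.1249i)
Y_1^0(R⁻¹ n̂) = +0.197138+0.000000i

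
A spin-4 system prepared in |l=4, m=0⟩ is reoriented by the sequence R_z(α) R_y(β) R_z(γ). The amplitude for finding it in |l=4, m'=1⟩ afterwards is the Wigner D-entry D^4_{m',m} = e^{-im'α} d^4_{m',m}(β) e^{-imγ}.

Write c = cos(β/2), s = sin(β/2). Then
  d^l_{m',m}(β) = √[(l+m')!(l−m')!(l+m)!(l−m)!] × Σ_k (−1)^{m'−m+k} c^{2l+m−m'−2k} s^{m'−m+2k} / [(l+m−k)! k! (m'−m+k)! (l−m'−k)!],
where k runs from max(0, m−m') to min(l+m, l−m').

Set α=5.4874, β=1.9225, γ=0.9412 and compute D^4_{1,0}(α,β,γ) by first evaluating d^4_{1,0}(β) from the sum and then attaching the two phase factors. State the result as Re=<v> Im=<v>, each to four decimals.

Re=-0.2744 Im=-0.2802

D^4_{1,0}(5.4874,1.9225,0.9412) = e^{-i·1·5.4874}·d^4_{1,0}(1.9225)·e^{-i·0·0.9412}. Compute d first:
Half-angle: c=0.572496, s=0.819908. N=√(120·6·24·24)=643.987578
k∈{0,1,2,3} keeps every argument non-negative
  k=0: (−1)^1·643.9876/(144)·0.5725^7·0.8199^1 = -0.073907
  k=1: (−1)^2·643.9876/(24)·0.5725^5·0.8199^3 = +0.909540
  k=2: (−1)^3·643.9876/(24)·0.5725^3·0.8199^5 = -1.865554
  k=3: (−1)^4·643.9876/(144)·0.5725^1·0.8199^7 = +0.637738
d^4_{1,0}(1.9225) = -0.073907 +0.909540 -1.865554 +0.637738 = -0.392182
Phases: e^{-i·(1)·5.4874}=+0.699724+0.714413i, e^{-i·(0)·0.9412}=+1.000000+0.000000i ⇒ D=-0.274419-0.280180i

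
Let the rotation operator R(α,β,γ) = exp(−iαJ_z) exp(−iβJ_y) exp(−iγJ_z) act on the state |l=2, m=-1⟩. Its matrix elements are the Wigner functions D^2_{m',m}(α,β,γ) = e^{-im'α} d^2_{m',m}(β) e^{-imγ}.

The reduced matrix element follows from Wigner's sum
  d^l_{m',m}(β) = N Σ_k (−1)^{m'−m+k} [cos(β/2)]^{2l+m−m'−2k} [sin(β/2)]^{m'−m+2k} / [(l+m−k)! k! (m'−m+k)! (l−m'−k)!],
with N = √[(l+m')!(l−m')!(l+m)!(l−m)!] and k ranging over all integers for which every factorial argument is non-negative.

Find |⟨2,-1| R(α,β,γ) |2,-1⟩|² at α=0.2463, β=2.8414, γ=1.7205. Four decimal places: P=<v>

P=0.0042

Split into d^2_{-1,-1}(β=2.8414) × two z-phases.
c=cos(2.8414/2)=0.149533, s=sin(2.8414/2)=0.988757; N=√[1·6·1·6]=6.000000
The bounds max(0,m−m')=0 and min(l+m,l−m')=1 give 2 terms
  k=0: (−1)^0·6.0000/(6)·0.1495^4·0.9888^0 = +0.000500
  k=1: (−1)^1·6.0000/(2)·0.1495^2·0.9888^2 = -0.065581
d^2_{-1,-1}(2.8414) = +0.000500 -0.065581 = -0.065081
|D^2_{-1,-1}|² = |d^2_{-1,-1}(β)|² = (-0.065081)² = 0.004236 (the z-rotation phases have unit modulus)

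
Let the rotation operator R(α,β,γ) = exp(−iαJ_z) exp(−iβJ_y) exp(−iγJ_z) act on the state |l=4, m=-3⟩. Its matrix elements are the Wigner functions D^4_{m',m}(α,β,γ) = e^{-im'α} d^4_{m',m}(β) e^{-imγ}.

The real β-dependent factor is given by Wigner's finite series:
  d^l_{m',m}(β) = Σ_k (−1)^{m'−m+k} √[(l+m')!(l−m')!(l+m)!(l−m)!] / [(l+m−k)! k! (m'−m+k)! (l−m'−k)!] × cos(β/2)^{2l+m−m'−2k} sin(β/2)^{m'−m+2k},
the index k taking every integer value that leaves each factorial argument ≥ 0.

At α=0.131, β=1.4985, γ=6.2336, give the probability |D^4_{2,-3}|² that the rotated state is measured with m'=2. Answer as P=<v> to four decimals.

P=0.2112

Split into d^4_{2,-3}(β=1.4985) × two z-phases.
With c≡cos(β/2)=0.732200 and s≡sin(β/2)=0.681090, N=[720·2·1·5040]^{1/2}=2693.993318
Admissible k: 0..1 (factorial args all ≥0)
  k=0: (−1)^5·2693.9933/(240)·0.7322^3·0.6811^5 = -0.645797
  k=1: (−1)^6·2693.9933/(720)·0.7322^1·0.6811^7 = +0.186262
d^4_{2,-3}(1.4985) = -0.645797 +0.186262 = -0.459535
|D^4_{2,-3}|² = |d^4_{2,-3}(β)|² = (-0.459535)² = 0.211173 (the z-rotation phases have unit modulus)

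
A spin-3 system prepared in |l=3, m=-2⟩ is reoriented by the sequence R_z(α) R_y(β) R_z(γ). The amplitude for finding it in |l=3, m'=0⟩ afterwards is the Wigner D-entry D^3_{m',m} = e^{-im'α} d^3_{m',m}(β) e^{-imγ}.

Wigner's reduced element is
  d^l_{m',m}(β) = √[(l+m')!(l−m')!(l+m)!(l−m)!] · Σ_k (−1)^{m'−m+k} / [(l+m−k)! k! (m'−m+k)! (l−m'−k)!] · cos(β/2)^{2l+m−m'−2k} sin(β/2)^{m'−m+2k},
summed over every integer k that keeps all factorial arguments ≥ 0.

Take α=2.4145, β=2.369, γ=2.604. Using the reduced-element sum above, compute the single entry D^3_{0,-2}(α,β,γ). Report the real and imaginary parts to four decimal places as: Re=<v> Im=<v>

D^3_{0,-2}(2.4145,2.369,2.604) = e^{-i·0·2.4145}·d^3_{0,-2}(2.369)·e^{-i·-2·2.604}. Compute d first:
Half-angle: c=0.376760, s=0.926311. N=√(6·6·1·120)=65.726707
Admissible k: 0..1 (factorial args all ≥0)
  k=0: (−1)^2·65.7267/(12)·0.3768^4·0.9263^2 = +0.094697
  k=1: (−1)^3·65.7267/(12)·0.3768^2·0.9263^4 = -0.572424
d^3_{0,-2}(2.369) = +0.094697 -0.572424 = -0.477727
Attach z-rotation phases: D = e^{-i(0)(2.4145)}·(-0.477727)·e^{-i(-2)(2.604)} = -0.227192+0.420246i

Re=-0.2272 Im=0.4202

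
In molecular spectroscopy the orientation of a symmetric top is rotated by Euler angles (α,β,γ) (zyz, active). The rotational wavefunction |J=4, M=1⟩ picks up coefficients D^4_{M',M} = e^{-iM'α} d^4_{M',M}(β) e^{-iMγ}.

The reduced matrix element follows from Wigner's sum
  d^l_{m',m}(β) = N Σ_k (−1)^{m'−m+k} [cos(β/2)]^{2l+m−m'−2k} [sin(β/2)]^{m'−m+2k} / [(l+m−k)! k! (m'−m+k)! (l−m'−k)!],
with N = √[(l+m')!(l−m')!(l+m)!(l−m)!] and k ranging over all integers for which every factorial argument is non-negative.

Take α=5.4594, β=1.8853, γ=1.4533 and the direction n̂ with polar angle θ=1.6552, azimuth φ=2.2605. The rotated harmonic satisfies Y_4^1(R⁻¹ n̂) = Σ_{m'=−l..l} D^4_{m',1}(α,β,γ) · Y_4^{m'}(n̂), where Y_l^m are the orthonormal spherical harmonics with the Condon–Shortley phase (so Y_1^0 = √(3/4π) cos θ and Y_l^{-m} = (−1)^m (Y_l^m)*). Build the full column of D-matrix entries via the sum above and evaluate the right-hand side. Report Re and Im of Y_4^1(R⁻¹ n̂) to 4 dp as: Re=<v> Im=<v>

Re=0.1300 Im=-0.4817

Need the full column D^4_{m',1} for m'=−4..4 at α=5.4594, β=1.8853, γ=1.4533.
cos(β/2)=0.587646, sin(β/2)=0.809118
d^4_{-4,1}: single k=5 term ⇒ +0.526625;  D = +0.018982+0.526282i
d^4_{-3,1}: k∈[4..5] ⇒ +0.676129 -0.769084 = -0.092954;  D = +0.065882-0.065575i
d^4_{-2,1}: k∈[3..5] ⇒ +0.524964 -1.492840 +0.566025 = -0.401851;  D = +0.401518+0.016360i
d^4_{-1,1}: k∈[2..5] ⇒ +0.269599 -1.533317 +1.453431 -0.183694 = +0.006019;  D = -0.003906-0.004579i
d^4_{0,1}: k∈[1..4] ⇒ +0.087566 -0.996049 +1.888310 -0.596643 = +0.383184;  D = +0.044919-0.380542i
d^4_{1,1}: k∈[0..3] ⇒ +0.014221 -0.404399 +1.533317 -0.968954 = +0.174185;  D = +0.140796-0.102552i
d^4_{2,1}: k∈[0..2] ⇒ -0.083073 +0.787446 -0.995227 = -0.290853;  D = -0.285382-0.056150i
d^4_{3,1}: k∈[0..1] ⇒ +0.213988 -0.676129 = -0.462142;  D = -0.242634-0.393324i
d^4_{4,1}: single k=0 term ⇒ -0.277785;  D = +0.074374-0.267643i
Y_4^{m'}(θ=1.6552,φ=2.2605) and Σ D·Y over m':
  (+0.0190+0.5263i)·(-0.4047-0.1629i)  (+0.0659-0.0656i)·(-0.0917+0.0499i)  (+0.4015+0.0164i)·(+0.0600-0.3099i)  (-0.0039-0.0046i)·(-0.0746-0.0904i)  (+0.0449-0.3805i)·(+0.2950+0.0000i)  (+0.1408-0.1026i)·(+0.0746-0.0904i)  (-0.2854-0.0561i)·(+0.0600+0.3099i)  (-0.2426-0.3933i)·(+0.0917+0.0499i)  (+0.0744-0.2676i)·(-0.4047+0.1629i)
Y_4^1(R⁻¹ n̂) = +0.129988-0.481695i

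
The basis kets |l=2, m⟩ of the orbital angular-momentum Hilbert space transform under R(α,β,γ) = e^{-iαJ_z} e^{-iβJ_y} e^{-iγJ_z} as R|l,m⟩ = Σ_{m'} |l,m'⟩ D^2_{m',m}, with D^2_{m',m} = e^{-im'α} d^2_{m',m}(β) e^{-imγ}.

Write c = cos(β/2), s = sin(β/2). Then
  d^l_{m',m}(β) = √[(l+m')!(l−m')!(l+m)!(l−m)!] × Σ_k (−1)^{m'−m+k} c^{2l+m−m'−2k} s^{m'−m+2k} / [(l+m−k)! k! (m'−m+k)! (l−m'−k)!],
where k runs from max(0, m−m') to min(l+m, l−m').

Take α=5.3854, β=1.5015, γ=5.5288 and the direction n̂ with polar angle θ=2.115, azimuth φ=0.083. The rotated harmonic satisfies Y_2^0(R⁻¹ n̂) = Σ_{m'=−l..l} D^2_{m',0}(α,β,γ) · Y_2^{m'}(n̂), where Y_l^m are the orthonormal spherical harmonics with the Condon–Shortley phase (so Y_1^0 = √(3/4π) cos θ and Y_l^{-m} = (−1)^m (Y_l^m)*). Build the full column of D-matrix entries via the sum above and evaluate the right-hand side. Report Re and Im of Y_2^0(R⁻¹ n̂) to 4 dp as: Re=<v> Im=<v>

Need the full column D^2_{m',0} for m'=−2..2 at α=5.3854, β=1.5015, γ=5.5288.
cos(β/2)=0.731177, sin(β/2)=0.682187
d^2_{-2,0}: single k=2 term ⇒ +0.609437;  D = -0.135835-0.594106i
d^2_{-1,0}: k∈[1..2] ⇒ +0.653202 -0.568603 = +0.084599;  D = +0.052734-0.066152i
d^2_{0,0}: k∈[0..2] ⇒ +0.285819 -0.995206 +0.216578 = -0.492809;  D = -0.492809+0.000000i
d^2_{1,0}: k∈[0..1] ⇒ -0.653202 +0.568603 = -0.084599;  D = -0.052734-0.066152i
d^2_{2,0}: single k=0 term ⇒ +0.609437;  D = -0.135835+0.594106i
Y_2^{m'}(θ=2.115,φ=0.083) and Σ D·Y over m':
  (-0.1358-0.5941i)·(+0.2788-0.0467i)  (+0.0527-0.0662i)·(-0.3410+0.0284i)  (-0.4928+0.0000i)·(-0.0618+0.0000i)  (-0.0527-0.0662i)·(+0.3410+0.0284i)  (-0.1358+0.5941i)·(+0.2788+0.0467i)
Y_2^0(R⁻¹ n̂) = -0.133039-0.000000i

Re=-0.1330 Im=0.0000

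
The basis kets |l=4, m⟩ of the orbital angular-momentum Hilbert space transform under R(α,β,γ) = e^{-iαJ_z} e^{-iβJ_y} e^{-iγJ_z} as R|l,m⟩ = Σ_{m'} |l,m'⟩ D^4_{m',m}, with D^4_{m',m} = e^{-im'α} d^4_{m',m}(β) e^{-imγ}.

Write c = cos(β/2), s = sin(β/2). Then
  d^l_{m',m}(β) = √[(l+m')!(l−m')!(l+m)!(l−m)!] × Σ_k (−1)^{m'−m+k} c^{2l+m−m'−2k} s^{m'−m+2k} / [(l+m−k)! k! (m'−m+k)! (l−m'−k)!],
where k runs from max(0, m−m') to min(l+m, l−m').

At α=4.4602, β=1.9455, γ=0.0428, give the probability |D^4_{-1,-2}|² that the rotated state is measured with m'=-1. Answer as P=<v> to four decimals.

P=0.1285

D^4_{-1,-2}(4.4602,1.9455,0.0428) = e^{-i·-1·4.4602}·d^4_{-1,-2}(1.9455)·e^{-i·-2·0.0428}. Compute d first:
c=cos(1.9455/2)=0.563029, s=sin(1.9455/2)=0.826437; N=√[6·120·2·720]=1018.233765
Admissible k: 0..2 (factorial args all ≥0)
  k=0: (−1)^1·1018.2338/(240)·0.5630^7·0.8264^1 = -0.062887
  k=1: (−1)^2·1018.2338/(48)·0.5630^5·0.8264^3 = +0.677469
  k=2: (−1)^3·1018.2338/(72)·0.5630^3·0.8264^5 = -0.973098
d^4_{-1,-2}(1.9455) = -0.062887 +0.677469 -0.973098 = -0.358516
|D^4_{-1,-2}|² = |d^4_{-1,-2}(β)|² = (-0.358516)² = 0.128533 (the z-rotation phases have unit modulus)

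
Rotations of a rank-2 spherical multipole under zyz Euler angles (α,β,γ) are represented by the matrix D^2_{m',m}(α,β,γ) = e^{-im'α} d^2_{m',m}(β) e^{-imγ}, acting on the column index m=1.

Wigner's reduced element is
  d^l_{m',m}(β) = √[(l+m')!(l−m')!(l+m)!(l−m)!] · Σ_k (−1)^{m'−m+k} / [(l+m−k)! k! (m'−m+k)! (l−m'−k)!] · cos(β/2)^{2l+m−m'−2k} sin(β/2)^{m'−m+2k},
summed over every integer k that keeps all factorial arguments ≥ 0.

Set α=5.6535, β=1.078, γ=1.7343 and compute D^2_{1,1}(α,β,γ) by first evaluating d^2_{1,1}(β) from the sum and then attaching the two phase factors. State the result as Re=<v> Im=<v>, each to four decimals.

Re=-0.0178 Im=0.0354

First d^2_{1,1}(β=1.078), then the phase factors e^{-i(1)α} and e^{-i(1)γ}:
c=cos(1.078/2)=0.858222, s=sin(1.078/2)=0.513278; N=√[6·1·6·1]=6.000000
k∈{0,1} keeps every argument non-negative
  k=0: (−1)^0·6.0000/(6)·0.8582^4·0.5133^0 = +0.542500
  k=1: (−1)^1·6.0000/(2)·0.8582^2·0.5133^2 = -0.582138
d^2_{1,1}(1.078) = +0.542500 -0.582138 = -0.039639
Attach z-rotation phases: D = e^{-i(1)(5.6535)}·(-0.039639)·e^{-i(1)(1.7343)} = -0.017817+0.035409i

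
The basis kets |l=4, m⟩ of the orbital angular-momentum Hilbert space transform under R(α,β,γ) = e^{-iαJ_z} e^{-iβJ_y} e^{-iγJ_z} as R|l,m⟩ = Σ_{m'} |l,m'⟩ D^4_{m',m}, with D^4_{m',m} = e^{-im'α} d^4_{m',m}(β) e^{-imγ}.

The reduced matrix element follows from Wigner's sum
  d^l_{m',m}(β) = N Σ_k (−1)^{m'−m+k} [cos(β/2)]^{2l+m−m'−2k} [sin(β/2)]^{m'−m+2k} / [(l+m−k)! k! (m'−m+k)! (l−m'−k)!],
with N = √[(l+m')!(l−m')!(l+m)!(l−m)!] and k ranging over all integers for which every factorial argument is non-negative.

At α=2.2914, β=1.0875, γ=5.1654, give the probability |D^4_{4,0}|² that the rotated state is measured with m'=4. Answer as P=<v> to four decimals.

First d^4_{4,0}(β=1.0875), then the phase factors e^{-i(4)α} and e^{-i(0)γ}:
With c≡cos(β/2)=0.855775 and s≡sin(β/2)=0.517349, N=[40320·1·24·24]^{1/2}=4819.161753
k: max(0,(0)−(4))=0 … min(4+(0),4−(4))=0
  k=0: (−1)^4·4819.1618/(576)·0.8558^4·0.5173^4 = +0.321455
d^4_{4,0}(1.0875) = +0.321455
|D^4_{4,0}|² = |d^4_{4,0}(β)|² = (+0.321455)² = 0.103333 (the z-rotation phases have unit modulus)

P=0.1033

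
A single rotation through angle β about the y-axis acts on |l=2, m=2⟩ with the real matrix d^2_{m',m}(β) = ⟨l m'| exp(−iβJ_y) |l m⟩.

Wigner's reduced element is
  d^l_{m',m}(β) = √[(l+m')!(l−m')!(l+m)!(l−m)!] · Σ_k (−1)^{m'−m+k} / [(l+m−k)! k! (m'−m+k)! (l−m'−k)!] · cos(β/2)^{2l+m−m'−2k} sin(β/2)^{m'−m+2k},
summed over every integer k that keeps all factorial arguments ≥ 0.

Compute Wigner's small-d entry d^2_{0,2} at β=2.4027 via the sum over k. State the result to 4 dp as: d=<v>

d^2_{0,2}(β=2.4027) via Wigner's sum:
Half-angle: c=0.361099, s=0.932527. N=√(2·2·24·1)=9.797959
The bounds max(0,m−m')=2 and min(l+m,l−m')=2 give 1 term
  k=2: (−1)^0·9.7980/(4)·0.3611^2·0.9325^2 = +0.277749
d^2_{0,2}(2.4027) = +0.277749

d=0.2777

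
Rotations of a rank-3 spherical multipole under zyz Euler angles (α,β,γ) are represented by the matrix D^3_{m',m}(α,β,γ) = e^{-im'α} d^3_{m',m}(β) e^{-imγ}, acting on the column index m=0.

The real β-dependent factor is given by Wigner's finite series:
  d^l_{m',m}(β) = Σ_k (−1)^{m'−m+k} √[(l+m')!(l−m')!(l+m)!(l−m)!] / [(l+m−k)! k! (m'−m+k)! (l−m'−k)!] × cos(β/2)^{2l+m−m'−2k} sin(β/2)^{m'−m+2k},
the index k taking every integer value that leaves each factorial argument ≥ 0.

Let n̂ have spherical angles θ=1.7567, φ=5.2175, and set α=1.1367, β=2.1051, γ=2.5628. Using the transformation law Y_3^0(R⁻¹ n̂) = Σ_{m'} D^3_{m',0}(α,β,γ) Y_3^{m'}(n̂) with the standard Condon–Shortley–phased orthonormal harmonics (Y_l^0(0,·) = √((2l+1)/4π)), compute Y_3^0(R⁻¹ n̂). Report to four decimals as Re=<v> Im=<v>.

Need the full column D^3_{m',0} for m'=−3..3 at α=1.1367, β=2.1051, γ=2.5628.
cos(β/2)=0.495358, sin(β/2)=0.868689
d^3_{-3,0}: single k=3 term ⇒ +0.356340;  D = -0.343572-0.094534i
d^3_{-2,0}: k∈[2..3] ⇒ +0.248865 -0.765342 = -0.516477;  D = +0.333751-0.394156i
d^3_{-1,0}: k∈[1..3] ⇒ +0.089753 -0.828059 +0.848851 = +0.110545;  D = +0.046494+0.100292i
d^3_{0,0}: k∈[0..3] ⇒ +0.014774 -0.408928 +1.257586 -0.429721 = +0.433712;  D = +0.433712+0.000000i
d^3_{1,0}: k∈[0..2] ⇒ -0.089753 +0.828059 -0.848851 = -0.110545;  D = -0.046494+0.100292i
d^3_{2,0}: k∈[0..1] ⇒ +0.248865 -0.765342 = -0.516477;  D = +0.333751+0.394156i
d^3_{3,0}: single k=0 term ⇒ -0.356340;  D = +0.343572-0.094534i
Y_3^{m'}(θ=1.7567,φ=5.2175) and Σ D·Y over m':
  (-0.3436-0.0945i)·(-0.3954-0.0220i)  (+0.3338-0.3942i)·(+0.0970-0.1545i)  (+0.0465+0.1003i)·(-0.1274-0.2305i)  (+0.4337+0.0000i)·(+0.1951+0.0000i)  (-0.0465+0.1003i)·(+0.1274-0.2305i)  (+0.3338+0.3942i)·(+0.0970+0.1545i)  (+0.3436-0.0945i)·(+0.3954-0.0220i)
Y_3^0(R⁻¹ n̂) = +0.329510+0.000000i

Re=0.3295 Im=0.0000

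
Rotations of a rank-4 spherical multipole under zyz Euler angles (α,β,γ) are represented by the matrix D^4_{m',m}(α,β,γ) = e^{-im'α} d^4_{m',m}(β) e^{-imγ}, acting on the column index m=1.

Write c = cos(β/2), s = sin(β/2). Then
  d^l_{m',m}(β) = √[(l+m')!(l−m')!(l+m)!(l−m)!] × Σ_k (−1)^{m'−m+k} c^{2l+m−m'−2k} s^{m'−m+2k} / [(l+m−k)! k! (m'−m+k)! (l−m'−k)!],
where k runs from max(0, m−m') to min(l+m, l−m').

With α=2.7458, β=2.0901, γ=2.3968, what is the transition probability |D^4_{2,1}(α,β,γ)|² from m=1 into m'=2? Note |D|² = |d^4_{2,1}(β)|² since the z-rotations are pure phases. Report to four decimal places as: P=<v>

P=0.2096

D^4_{2,1}(2.7458,2.0901,2.3968) = e^{-i·2·2.7458}·d^4_{2,1}(2.0901)·e^{-i·1·2.3968}. Compute d first:
c=cos(2.0901/2)=0.501859, s=sin(2.0901/2)=0.864950; N=√[720·2·120·6]=1018.233765
Admissible k: 0..2 (factorial args all ≥0)
  k=0: (−1)^1·1018.2338/(240)·0.5019^7·0.8649^1 = -0.029424
  k=1: (−1)^2·1018.2338/(48)·0.5019^5·0.8649^3 = +0.437005
  k=2: (−1)^3·1018.2338/(72)·0.5019^3·0.8649^5 = -0.865393
d^4_{2,1}(2.0901) = -0.029424 +0.437005 -0.865393 = -0.457812
|D^4_{2,1}|² = |d^4_{2,1}(β)|² = (-0.457812)² = 0.209592 (the z-rotation phases have unit modulus)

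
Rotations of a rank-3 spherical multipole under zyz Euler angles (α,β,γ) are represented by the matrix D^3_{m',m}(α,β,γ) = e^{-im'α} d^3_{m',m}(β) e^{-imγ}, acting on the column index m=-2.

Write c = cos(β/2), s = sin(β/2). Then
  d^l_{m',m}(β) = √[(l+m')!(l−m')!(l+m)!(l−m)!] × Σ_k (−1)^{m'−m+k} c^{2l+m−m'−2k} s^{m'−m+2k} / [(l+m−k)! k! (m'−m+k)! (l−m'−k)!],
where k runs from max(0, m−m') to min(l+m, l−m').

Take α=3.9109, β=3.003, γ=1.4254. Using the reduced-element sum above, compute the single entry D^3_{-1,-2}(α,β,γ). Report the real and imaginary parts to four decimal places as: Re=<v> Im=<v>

Re=0.0018 Im=0.0010

Split into d^3_{-1,-2}(β=3.003) × two z-phases.
With c≡cos(β/2)=0.069241 and s≡sin(β/2)=0.997600, N=[2·24·1·120]^{1/2}=75.894664
k: max(0,(-2)−(-1))=0 … min(3+(-2),3−(-1))=1
  k=0: (−1)^1·75.8947/(24)·0.0692^5·0.9976^1 = -0.000005
  k=1: (−1)^2·75.8947/(12)·0.0692^3·0.9976^3 = +0.002084
d^3_{-1,-2}(3.003) = -0.000005 +0.002084 = +0.002079
D = (-0.718393-0.695638i)·(+0.002079)·(-0.958017+0.286712i) = +0.001846+0.000957i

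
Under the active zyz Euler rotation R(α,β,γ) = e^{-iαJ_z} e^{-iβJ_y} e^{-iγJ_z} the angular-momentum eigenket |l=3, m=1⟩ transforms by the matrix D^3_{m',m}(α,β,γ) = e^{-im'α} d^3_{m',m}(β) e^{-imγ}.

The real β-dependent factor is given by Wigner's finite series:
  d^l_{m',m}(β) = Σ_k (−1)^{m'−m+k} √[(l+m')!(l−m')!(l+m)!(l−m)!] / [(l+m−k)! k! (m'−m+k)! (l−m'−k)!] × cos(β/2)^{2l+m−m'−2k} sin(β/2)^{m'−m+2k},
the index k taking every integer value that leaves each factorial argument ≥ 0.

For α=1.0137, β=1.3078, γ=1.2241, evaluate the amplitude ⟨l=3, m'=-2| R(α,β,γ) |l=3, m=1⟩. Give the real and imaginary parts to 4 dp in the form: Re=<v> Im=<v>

Re=0.3491 Im=0.3618

First d^3_{-2,1}(β=1.3078), then the phase factors e^{-i(-2)α} and e^{-i(1)γ}:
With c≡cos(β/2)=0.793718 and s≡sin(β/2)=0.608287, N=[1·120·24·2]^{1/2}=75.894664
Admissible k: 3..4 (factorial args all ≥0)
  k=3: (−1)^0·75.8947/(12)·0.7937^3·0.6083^3 = +0.711791
  k=4: (−1)^1·75.8947/(24)·0.7937^1·0.6083^5 = -0.209029
d^3_{-2,1}(1.3078) = +0.711791 -0.209029 = +0.502762
Phases: e^{-i·(-2)·1.0137}=-0.440902+0.897555i, e^{-i·(1)·1.2241}=+0.339793-0.940500i ⇒ D=+0.349085+0.361813i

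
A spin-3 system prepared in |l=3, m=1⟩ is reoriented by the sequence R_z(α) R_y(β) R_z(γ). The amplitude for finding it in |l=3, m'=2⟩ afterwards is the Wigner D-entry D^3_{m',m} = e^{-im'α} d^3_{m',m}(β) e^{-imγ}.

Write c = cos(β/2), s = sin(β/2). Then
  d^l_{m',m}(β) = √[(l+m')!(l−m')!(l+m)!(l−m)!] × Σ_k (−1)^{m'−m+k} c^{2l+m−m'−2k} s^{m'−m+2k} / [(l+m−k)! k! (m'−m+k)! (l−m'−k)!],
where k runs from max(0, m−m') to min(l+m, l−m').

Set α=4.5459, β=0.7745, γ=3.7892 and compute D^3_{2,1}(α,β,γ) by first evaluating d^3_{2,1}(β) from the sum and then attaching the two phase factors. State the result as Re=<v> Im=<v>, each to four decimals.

Re=-0.5158 Im=0.1679

Split into d^3_{2,1}(β=0.7745) × two z-phases.
c=cos(0.7745/2)=0.925951, s=sin(0.7745/2)=0.377643; N=√[120·1·24·2]=75.894664
k∈{0,1} keeps every argument non-negative
  k=0: (−1)^1·75.8947/(24)·0.9260^5·0.3776^1 = -0.812872
  k=1: (−1)^2·75.8947/(12)·0.9260^3·0.3776^3 = +0.270421
d^3_{2,1}(0.7745) = -0.812872 +0.270421 = -0.542451
Attach z-rotation phases: D = e^{-i(2)(4.5459)}·(-0.542451)·e^{-i(1)(3.7892)} = -0.515823+0.167869i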